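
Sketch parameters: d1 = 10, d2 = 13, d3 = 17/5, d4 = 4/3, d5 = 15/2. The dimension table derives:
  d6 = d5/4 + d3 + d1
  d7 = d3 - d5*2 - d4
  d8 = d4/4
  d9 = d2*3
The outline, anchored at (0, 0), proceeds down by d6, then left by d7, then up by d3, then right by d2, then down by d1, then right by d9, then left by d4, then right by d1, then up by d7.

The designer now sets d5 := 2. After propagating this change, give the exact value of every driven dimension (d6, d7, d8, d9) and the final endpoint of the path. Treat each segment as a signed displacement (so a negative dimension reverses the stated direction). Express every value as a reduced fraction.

Apply edit: d5 := 2
  d6 = d5/4 + d3 + d1 = 139/10
  d7 = d3 - d5*2 - d4 = -29/15
  d8 = d4/4 = 1/3
  d9 = d2*3 = 39
Walk from origin (0, 0):
  seg 1: down by d6 = 139/10 → (0, -139/10)
  seg 2: left by d7 = -29/15 → (29/15, -139/10)
  seg 3: up by d3 = 17/5 → (29/15, -21/2)
  seg 4: right by d2 = 13 → (224/15, -21/2)
  seg 5: down by d1 = 10 → (224/15, -41/2)
  seg 6: right by d9 = 39 → (809/15, -41/2)
  seg 7: left by d4 = 4/3 → (263/5, -41/2)
  seg 8: right by d1 = 10 → (313/5, -41/2)
  seg 9: up by d7 = -29/15 → (313/5, -673/30)

d6 = 139/10
d7 = -29/15
d8 = 1/3
d9 = 39
endpoint = (313/5, -673/30)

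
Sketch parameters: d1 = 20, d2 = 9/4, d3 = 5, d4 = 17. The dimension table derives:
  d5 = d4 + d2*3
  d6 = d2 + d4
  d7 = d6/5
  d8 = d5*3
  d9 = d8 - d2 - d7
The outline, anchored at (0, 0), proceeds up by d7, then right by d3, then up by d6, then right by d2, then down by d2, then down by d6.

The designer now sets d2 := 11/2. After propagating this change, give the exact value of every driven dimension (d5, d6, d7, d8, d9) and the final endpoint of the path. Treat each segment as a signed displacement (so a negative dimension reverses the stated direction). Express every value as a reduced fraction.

Apply edit: d2 := 11/2
  d5 = d4 + d2*3 = 67/2
  d6 = d2 + d4 = 45/2
  d7 = d6/5 = 9/2
  d8 = d5*3 = 201/2
  d9 = d8 - d2 - d7 = 181/2
Walk from origin (0, 0):
  seg 1: up by d7 = 9/2 → (0, 9/2)
  seg 2: right by d3 = 5 → (5, 9/2)
  seg 3: up by d6 = 45/2 → (5, 27)
  seg 4: right by d2 = 11/2 → (21/2, 27)
  seg 5: down by d2 = 11/2 → (21/2, 43/2)
  seg 6: down by d6 = 45/2 → (21/2, -1)

d5 = 67/2
d6 = 45/2
d7 = 9/2
d8 = 201/2
d9 = 181/2
endpoint = (21/2, -1)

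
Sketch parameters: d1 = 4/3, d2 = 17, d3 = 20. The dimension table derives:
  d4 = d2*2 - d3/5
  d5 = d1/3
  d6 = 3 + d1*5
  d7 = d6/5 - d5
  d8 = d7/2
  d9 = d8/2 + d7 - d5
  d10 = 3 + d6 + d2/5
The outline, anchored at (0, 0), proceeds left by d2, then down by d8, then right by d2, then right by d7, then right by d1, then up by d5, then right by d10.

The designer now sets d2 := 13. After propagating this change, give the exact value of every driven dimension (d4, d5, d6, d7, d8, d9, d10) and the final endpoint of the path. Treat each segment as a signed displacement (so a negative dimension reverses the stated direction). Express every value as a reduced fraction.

Apply edit: d2 := 13
  d4 = d2*2 - d3/5 = 22
  d5 = d1/3 = 4/9
  d6 = 3 + d1*5 = 29/3
  d7 = d6/5 - d5 = 67/45
  d8 = d7/2 = 67/90
  d9 = d8/2 + d7 - d5 = 17/12
  d10 = 3 + d6 + d2/5 = 229/15
Walk from origin (0, 0):
  seg 1: left by d2 = 13 → (-13, 0)
  seg 2: down by d8 = 67/90 → (-13, -67/90)
  seg 3: right by d2 = 13 → (0, -67/90)
  seg 4: right by d7 = 67/45 → (67/45, -67/90)
  seg 5: right by d1 = 4/3 → (127/45, -67/90)
  seg 6: up by d5 = 4/9 → (127/45, -3/10)
  seg 7: right by d10 = 229/15 → (814/45, -3/10)

d4 = 22
d5 = 4/9
d6 = 29/3
d7 = 67/45
d8 = 67/90
d9 = 17/12
d10 = 229/15
endpoint = (814/45, -3/10)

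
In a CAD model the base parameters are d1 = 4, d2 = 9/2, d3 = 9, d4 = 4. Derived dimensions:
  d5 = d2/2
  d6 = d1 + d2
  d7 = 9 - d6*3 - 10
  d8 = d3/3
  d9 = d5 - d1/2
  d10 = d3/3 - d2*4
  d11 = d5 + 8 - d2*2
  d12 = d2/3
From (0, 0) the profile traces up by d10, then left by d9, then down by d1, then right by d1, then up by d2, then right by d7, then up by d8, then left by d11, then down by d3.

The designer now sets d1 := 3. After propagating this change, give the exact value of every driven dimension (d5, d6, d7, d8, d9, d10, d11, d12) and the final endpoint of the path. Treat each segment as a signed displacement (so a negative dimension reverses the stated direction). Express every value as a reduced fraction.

Apply edit: d1 := 3
  d5 = d2/2 = 9/4
  d6 = d1 + d2 = 15/2
  d7 = 9 - d6*3 - 10 = -47/2
  d8 = d3/3 = 3
  d9 = d5 - d1/2 = 3/4
  d10 = d3/3 - d2*4 = -15
  d11 = d5 + 8 - d2*2 = 5/4
  d12 = d2/3 = 3/2
Walk from origin (0, 0):
  seg 1: up by d10 = -15 → (0, -15)
  seg 2: left by d9 = 3/4 → (-3/4, -15)
  seg 3: down by d1 = 3 → (-3/4, -18)
  seg 4: right by d1 = 3 → (9/4, -18)
  seg 5: up by d2 = 9/2 → (9/4, -27/2)
  seg 6: right by d7 = -47/2 → (-85/4, -27/2)
  seg 7: up by d8 = 3 → (-85/4, -21/2)
  seg 8: left by d11 = 5/4 → (-45/2, -21/2)
  seg 9: down by d3 = 9 → (-45/2, -39/2)

d5 = 9/4
d6 = 15/2
d7 = -47/2
d8 = 3
d9 = 3/4
d10 = -15
d11 = 5/4
d12 = 3/2
endpoint = (-45/2, -39/2)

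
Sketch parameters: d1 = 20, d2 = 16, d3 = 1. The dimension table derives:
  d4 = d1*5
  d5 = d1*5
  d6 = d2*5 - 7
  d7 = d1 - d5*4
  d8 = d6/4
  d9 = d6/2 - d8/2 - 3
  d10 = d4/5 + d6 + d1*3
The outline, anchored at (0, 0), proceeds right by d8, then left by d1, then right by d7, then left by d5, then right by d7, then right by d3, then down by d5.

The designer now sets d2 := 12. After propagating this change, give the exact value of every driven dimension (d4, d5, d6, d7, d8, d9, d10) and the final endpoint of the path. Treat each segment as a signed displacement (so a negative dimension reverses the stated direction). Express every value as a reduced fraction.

d4 = 100
d5 = 100
d6 = 53
d7 = -380
d8 = 53/4
d9 = 135/8
d10 = 133
endpoint = (-3463/4, -100)

Apply edit: d2 := 12
  d4 = d1*5 = 100
  d5 = d1*5 = 100
  d6 = d2*5 - 7 = 53
  d7 = d1 - d5*4 = -380
  d8 = d6/4 = 53/4
  d9 = d6/2 - d8/2 - 3 = 135/8
  d10 = d4/5 + d6 + d1*3 = 133
Walk from origin (0, 0):
  seg 1: right by d8 = 53/4 → (53/4, 0)
  seg 2: left by d1 = 20 → (-27/4, 0)
  seg 3: right by d7 = -380 → (-1547/4, 0)
  seg 4: left by d5 = 100 → (-1947/4, 0)
  seg 5: right by d7 = -380 → (-3467/4, 0)
  seg 6: right by d3 = 1 → (-3463/4, 0)
  seg 7: down by d5 = 100 → (-3463/4, -100)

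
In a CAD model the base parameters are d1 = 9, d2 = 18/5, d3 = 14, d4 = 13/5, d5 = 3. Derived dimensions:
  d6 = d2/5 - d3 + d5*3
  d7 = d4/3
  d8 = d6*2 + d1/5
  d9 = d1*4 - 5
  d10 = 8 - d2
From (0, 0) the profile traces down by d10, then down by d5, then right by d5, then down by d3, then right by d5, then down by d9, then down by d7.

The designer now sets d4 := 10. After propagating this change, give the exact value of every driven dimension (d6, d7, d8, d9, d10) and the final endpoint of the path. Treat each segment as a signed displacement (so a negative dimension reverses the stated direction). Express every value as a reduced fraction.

Apply edit: d4 := 10
  d6 = d2/5 - d3 + d5*3 = -107/25
  d7 = d4/3 = 10/3
  d8 = d6*2 + d1/5 = -169/25
  d9 = d1*4 - 5 = 31
  d10 = 8 - d2 = 22/5
Walk from origin (0, 0):
  seg 1: down by d10 = 22/5 → (0, -22/5)
  seg 2: down by d5 = 3 → (0, -37/5)
  seg 3: right by d5 = 3 → (3, -37/5)
  seg 4: down by d3 = 14 → (3, -107/5)
  seg 5: right by d5 = 3 → (6, -107/5)
  seg 6: down by d9 = 31 → (6, -262/5)
  seg 7: down by d7 = 10/3 → (6, -836/15)

d6 = -107/25
d7 = 10/3
d8 = -169/25
d9 = 31
d10 = 22/5
endpoint = (6, -836/15)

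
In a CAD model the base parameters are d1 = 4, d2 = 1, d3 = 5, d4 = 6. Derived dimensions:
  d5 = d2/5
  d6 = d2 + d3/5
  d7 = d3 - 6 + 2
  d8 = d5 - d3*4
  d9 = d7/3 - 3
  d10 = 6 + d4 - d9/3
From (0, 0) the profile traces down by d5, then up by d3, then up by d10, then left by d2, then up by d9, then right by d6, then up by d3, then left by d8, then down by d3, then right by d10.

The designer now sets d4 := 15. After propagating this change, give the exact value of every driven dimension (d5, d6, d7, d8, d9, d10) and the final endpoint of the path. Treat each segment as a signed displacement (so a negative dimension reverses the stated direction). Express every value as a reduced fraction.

Apply edit: d4 := 15
  d5 = d2/5 = 1/5
  d6 = d2 + d3/5 = 2
  d7 = d3 - 6 + 2 = 1
  d8 = d5 - d3*4 = -99/5
  d9 = d7/3 - 3 = -8/3
  d10 = 6 + d4 - d9/3 = 197/9
Walk from origin (0, 0):
  seg 1: down by d5 = 1/5 → (0, -1/5)
  seg 2: up by d3 = 5 → (0, 24/5)
  seg 3: up by d10 = 197/9 → (0, 1201/45)
  seg 4: left by d2 = 1 → (-1, 1201/45)
  seg 5: up by d9 = -8/3 → (-1, 1081/45)
  seg 6: right by d6 = 2 → (1, 1081/45)
  seg 7: up by d3 = 5 → (1, 1306/45)
  seg 8: left by d8 = -99/5 → (104/5, 1306/45)
  seg 9: down by d3 = 5 → (104/5, 1081/45)
  seg 10: right by d10 = 197/9 → (1921/45, 1081/45)

d5 = 1/5
d6 = 2
d7 = 1
d8 = -99/5
d9 = -8/3
d10 = 197/9
endpoint = (1921/45, 1081/45)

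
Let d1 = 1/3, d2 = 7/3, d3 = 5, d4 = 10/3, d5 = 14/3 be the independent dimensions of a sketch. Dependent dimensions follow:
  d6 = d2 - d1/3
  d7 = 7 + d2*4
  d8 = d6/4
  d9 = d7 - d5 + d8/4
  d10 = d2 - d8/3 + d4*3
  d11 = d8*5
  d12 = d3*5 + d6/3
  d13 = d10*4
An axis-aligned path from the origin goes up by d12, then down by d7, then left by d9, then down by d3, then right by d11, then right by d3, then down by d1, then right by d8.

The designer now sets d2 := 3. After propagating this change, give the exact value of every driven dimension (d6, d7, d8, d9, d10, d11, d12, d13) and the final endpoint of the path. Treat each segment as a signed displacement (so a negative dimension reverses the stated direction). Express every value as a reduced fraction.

Apply edit: d2 := 3
  d6 = d2 - d1/3 = 26/9
  d7 = 7 + d2*4 = 19
  d8 = d6/4 = 13/18
  d9 = d7 - d5 + d8/4 = 1045/72
  d10 = d2 - d8/3 + d4*3 = 689/54
  d11 = d8*5 = 65/18
  d12 = d3*5 + d6/3 = 701/27
  d13 = d10*4 = 1378/27
Walk from origin (0, 0):
  seg 1: up by d12 = 701/27 → (0, 701/27)
  seg 2: down by d7 = 19 → (0, 188/27)
  seg 3: left by d9 = 1045/72 → (-1045/72, 188/27)
  seg 4: down by d3 = 5 → (-1045/72, 53/27)
  seg 5: right by d11 = 65/18 → (-785/72, 53/27)
  seg 6: right by d3 = 5 → (-425/72, 53/27)
  seg 7: down by d1 = 1/3 → (-425/72, 44/27)
  seg 8: right by d8 = 13/18 → (-373/72, 44/27)

d6 = 26/9
d7 = 19
d8 = 13/18
d9 = 1045/72
d10 = 689/54
d11 = 65/18
d12 = 701/27
d13 = 1378/27
endpoint = (-373/72, 44/27)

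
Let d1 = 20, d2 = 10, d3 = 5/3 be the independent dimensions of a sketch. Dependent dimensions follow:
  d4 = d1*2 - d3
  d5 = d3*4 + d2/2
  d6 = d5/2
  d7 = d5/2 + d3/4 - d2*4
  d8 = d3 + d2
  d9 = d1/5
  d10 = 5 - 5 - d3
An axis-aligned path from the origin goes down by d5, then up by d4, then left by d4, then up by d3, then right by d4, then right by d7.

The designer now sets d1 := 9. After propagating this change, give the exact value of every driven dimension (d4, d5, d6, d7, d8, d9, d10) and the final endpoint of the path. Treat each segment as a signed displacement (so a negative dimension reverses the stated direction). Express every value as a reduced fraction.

d4 = 49/3
d5 = 35/3
d6 = 35/6
d7 = -135/4
d8 = 35/3
d9 = 9/5
d10 = -5/3
endpoint = (-135/4, 19/3)

Apply edit: d1 := 9
  d4 = d1*2 - d3 = 49/3
  d5 = d3*4 + d2/2 = 35/3
  d6 = d5/2 = 35/6
  d7 = d5/2 + d3/4 - d2*4 = -135/4
  d8 = d3 + d2 = 35/3
  d9 = d1/5 = 9/5
  d10 = 5 - 5 - d3 = -5/3
Walk from origin (0, 0):
  seg 1: down by d5 = 35/3 → (0, -35/3)
  seg 2: up by d4 = 49/3 → (0, 14/3)
  seg 3: left by d4 = 49/3 → (-49/3, 14/3)
  seg 4: up by d3 = 5/3 → (-49/3, 19/3)
  seg 5: right by d4 = 49/3 → (0, 19/3)
  seg 6: right by d7 = -135/4 → (-135/4, 19/3)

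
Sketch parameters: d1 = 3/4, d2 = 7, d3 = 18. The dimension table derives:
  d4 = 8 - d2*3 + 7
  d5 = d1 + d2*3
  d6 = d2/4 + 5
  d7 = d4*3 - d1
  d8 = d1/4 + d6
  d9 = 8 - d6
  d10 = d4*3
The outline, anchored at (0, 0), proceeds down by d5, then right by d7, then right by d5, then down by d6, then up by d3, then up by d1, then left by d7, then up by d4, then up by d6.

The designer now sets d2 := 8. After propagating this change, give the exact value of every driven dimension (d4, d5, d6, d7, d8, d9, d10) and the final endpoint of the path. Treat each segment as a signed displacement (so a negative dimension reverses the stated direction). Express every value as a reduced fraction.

d4 = -9
d5 = 99/4
d6 = 7
d7 = -111/4
d8 = 115/16
d9 = 1
d10 = -27
endpoint = (99/4, -15)

Apply edit: d2 := 8
  d4 = 8 - d2*3 + 7 = -9
  d5 = d1 + d2*3 = 99/4
  d6 = d2/4 + 5 = 7
  d7 = d4*3 - d1 = -111/4
  d8 = d1/4 + d6 = 115/16
  d9 = 8 - d6 = 1
  d10 = d4*3 = -27
Walk from origin (0, 0):
  seg 1: down by d5 = 99/4 → (0, -99/4)
  seg 2: right by d7 = -111/4 → (-111/4, -99/4)
  seg 3: right by d5 = 99/4 → (-3, -99/4)
  seg 4: down by d6 = 7 → (-3, -127/4)
  seg 5: up by d3 = 18 → (-3, -55/4)
  seg 6: up by d1 = 3/4 → (-3, -13)
  seg 7: left by d7 = -111/4 → (99/4, -13)
  seg 8: up by d4 = -9 → (99/4, -22)
  seg 9: up by d6 = 7 → (99/4, -15)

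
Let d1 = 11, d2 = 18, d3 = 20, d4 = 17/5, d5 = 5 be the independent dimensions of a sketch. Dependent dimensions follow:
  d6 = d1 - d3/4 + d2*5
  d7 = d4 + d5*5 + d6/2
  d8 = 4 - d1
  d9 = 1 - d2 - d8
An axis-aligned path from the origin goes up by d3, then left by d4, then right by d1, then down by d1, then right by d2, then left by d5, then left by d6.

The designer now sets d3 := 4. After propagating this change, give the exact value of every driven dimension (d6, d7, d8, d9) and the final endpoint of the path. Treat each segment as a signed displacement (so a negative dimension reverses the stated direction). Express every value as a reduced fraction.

Apply edit: d3 := 4
  d6 = d1 - d3/4 + d2*5 = 100
  d7 = d4 + d5*5 + d6/2 = 392/5
  d8 = 4 - d1 = -7
  d9 = 1 - d2 - d8 = -10
Walk from origin (0, 0):
  seg 1: up by d3 = 4 → (0, 4)
  seg 2: left by d4 = 17/5 → (-17/5, 4)
  seg 3: right by d1 = 11 → (38/5, 4)
  seg 4: down by d1 = 11 → (38/5, -7)
  seg 5: right by d2 = 18 → (128/5, -7)
  seg 6: left by d5 = 5 → (103/5, -7)
  seg 7: left by d6 = 100 → (-397/5, -7)

d6 = 100
d7 = 392/5
d8 = -7
d9 = -10
endpoint = (-397/5, -7)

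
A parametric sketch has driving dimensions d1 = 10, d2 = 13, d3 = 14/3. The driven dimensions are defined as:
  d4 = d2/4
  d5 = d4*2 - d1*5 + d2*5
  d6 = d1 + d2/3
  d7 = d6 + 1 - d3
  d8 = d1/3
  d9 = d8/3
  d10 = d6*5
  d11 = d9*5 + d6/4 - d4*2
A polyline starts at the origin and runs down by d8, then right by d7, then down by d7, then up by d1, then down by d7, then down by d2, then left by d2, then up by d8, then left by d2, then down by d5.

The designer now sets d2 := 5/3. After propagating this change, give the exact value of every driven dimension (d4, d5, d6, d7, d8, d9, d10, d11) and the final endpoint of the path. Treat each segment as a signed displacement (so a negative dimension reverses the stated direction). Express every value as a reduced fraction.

Apply edit: d2 := 5/3
  d4 = d2/4 = 5/12
  d5 = d4*2 - d1*5 + d2*5 = -245/6
  d6 = d1 + d2/3 = 95/9
  d7 = d6 + 1 - d3 = 62/9
  d8 = d1/3 = 10/3
  d9 = d8/3 = 10/9
  d10 = d6*5 = 475/9
  d11 = d9*5 + d6/4 - d4*2 = 265/36
Walk from origin (0, 0):
  seg 1: down by d8 = 10/3 → (0, -10/3)
  seg 2: right by d7 = 62/9 → (62/9, -10/3)
  seg 3: down by d7 = 62/9 → (62/9, -92/9)
  seg 4: up by d1 = 10 → (62/9, -2/9)
  seg 5: down by d7 = 62/9 → (62/9, -64/9)
  seg 6: down by d2 = 5/3 → (62/9, -79/9)
  seg 7: left by d2 = 5/3 → (47/9, -79/9)
  seg 8: up by d8 = 10/3 → (47/9, -49/9)
  seg 9: left by d2 = 5/3 → (32/9, -49/9)
  seg 10: down by d5 = -245/6 → (32/9, 637/18)

d4 = 5/12
d5 = -245/6
d6 = 95/9
d7 = 62/9
d8 = 10/3
d9 = 10/9
d10 = 475/9
d11 = 265/36
endpoint = (32/9, 637/18)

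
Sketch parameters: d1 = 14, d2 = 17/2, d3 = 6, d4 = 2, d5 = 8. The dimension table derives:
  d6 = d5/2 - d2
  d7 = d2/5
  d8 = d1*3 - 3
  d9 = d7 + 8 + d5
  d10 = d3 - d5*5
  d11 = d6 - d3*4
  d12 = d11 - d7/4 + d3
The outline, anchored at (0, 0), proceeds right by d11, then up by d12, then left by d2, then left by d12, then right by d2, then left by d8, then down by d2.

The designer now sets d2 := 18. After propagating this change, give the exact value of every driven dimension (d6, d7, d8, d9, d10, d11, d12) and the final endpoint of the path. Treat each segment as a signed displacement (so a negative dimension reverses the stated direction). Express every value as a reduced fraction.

Apply edit: d2 := 18
  d6 = d5/2 - d2 = -14
  d7 = d2/5 = 18/5
  d8 = d1*3 - 3 = 39
  d9 = d7 + 8 + d5 = 98/5
  d10 = d3 - d5*5 = -34
  d11 = d6 - d3*4 = -38
  d12 = d11 - d7/4 + d3 = -329/10
Walk from origin (0, 0):
  seg 1: right by d11 = -38 → (-38, 0)
  seg 2: up by d12 = -329/10 → (-38, -329/10)
  seg 3: left by d2 = 18 → (-56, -329/10)
  seg 4: left by d12 = -329/10 → (-231/10, -329/10)
  seg 5: right by d2 = 18 → (-51/10, -329/10)
  seg 6: left by d8 = 39 → (-441/10, -329/10)
  seg 7: down by d2 = 18 → (-441/10, -509/10)

d6 = -14
d7 = 18/5
d8 = 39
d9 = 98/5
d10 = -34
d11 = -38
d12 = -329/10
endpoint = (-441/10, -509/10)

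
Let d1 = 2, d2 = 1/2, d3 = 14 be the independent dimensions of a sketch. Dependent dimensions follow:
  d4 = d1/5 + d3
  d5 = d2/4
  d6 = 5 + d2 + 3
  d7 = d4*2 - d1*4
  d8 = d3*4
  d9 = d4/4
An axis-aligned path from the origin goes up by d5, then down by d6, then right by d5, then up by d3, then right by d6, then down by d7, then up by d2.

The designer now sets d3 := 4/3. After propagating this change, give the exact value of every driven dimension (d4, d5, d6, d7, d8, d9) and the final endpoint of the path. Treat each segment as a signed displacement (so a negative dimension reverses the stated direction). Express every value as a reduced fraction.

Apply edit: d3 := 4/3
  d4 = d1/5 + d3 = 26/15
  d5 = d2/4 = 1/8
  d6 = 5 + d2 + 3 = 17/2
  d7 = d4*2 - d1*4 = -68/15
  d8 = d3*4 = 16/3
  d9 = d4/4 = 13/30
Walk from origin (0, 0):
  seg 1: up by d5 = 1/8 → (0, 1/8)
  seg 2: down by d6 = 17/2 → (0, -67/8)
  seg 3: right by d5 = 1/8 → (1/8, -67/8)
  seg 4: up by d3 = 4/3 → (1/8, -169/24)
  seg 5: right by d6 = 17/2 → (69/8, -169/24)
  seg 6: down by d7 = -68/15 → (69/8, -301/120)
  seg 7: up by d2 = 1/2 → (69/8, -241/120)

d4 = 26/15
d5 = 1/8
d6 = 17/2
d7 = -68/15
d8 = 16/3
d9 = 13/30
endpoint = (69/8, -241/120)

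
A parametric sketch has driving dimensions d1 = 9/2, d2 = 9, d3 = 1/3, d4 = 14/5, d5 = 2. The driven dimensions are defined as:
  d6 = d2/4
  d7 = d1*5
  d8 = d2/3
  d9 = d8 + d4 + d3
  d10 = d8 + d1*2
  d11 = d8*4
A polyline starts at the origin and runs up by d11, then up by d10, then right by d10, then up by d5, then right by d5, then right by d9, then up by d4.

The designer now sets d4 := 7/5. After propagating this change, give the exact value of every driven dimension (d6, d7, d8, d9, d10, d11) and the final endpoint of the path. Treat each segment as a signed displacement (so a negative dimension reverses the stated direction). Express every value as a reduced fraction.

Apply edit: d4 := 7/5
  d6 = d2/4 = 9/4
  d7 = d1*5 = 45/2
  d8 = d2/3 = 3
  d9 = d8 + d4 + d3 = 71/15
  d10 = d8 + d1*2 = 12
  d11 = d8*4 = 12
Walk from origin (0, 0):
  seg 1: up by d11 = 12 → (0, 12)
  seg 2: up by d10 = 12 → (0, 24)
  seg 3: right by d10 = 12 → (12, 24)
  seg 4: up by d5 = 2 → (12, 26)
  seg 5: right by d5 = 2 → (14, 26)
  seg 6: right by d9 = 71/15 → (281/15, 26)
  seg 7: up by d4 = 7/5 → (281/15, 137/5)

d6 = 9/4
d7 = 45/2
d8 = 3
d9 = 71/15
d10 = 12
d11 = 12
endpoint = (281/15, 137/5)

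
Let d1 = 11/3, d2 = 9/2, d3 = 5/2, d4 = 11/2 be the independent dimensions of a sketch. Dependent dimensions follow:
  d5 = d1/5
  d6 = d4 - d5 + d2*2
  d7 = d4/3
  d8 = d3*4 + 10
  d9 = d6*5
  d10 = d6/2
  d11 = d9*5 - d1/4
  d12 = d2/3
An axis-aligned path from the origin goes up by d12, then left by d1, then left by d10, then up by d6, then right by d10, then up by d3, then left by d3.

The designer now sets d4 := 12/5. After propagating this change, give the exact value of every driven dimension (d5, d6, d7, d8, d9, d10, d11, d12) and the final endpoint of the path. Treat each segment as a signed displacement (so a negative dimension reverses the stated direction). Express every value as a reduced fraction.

Apply edit: d4 := 12/5
  d5 = d1/5 = 11/15
  d6 = d4 - d5 + d2*2 = 32/3
  d7 = d4/3 = 4/5
  d8 = d3*4 + 10 = 20
  d9 = d6*5 = 160/3
  d10 = d6/2 = 16/3
  d11 = d9*5 - d1/4 = 1063/4
  d12 = d2/3 = 3/2
Walk from origin (0, 0):
  seg 1: up by d12 = 3/2 → (0, 3/2)
  seg 2: left by d1 = 11/3 → (-11/3, 3/2)
  seg 3: left by d10 = 16/3 → (-9, 3/2)
  seg 4: up by d6 = 32/3 → (-9, 73/6)
  seg 5: right by d10 = 16/3 → (-11/3, 73/6)
  seg 6: up by d3 = 5/2 → (-11/3, 44/3)
  seg 7: left by d3 = 5/2 → (-37/6, 44/3)

d5 = 11/15
d6 = 32/3
d7 = 4/5
d8 = 20
d9 = 160/3
d10 = 16/3
d11 = 1063/4
d12 = 3/2
endpoint = (-37/6, 44/3)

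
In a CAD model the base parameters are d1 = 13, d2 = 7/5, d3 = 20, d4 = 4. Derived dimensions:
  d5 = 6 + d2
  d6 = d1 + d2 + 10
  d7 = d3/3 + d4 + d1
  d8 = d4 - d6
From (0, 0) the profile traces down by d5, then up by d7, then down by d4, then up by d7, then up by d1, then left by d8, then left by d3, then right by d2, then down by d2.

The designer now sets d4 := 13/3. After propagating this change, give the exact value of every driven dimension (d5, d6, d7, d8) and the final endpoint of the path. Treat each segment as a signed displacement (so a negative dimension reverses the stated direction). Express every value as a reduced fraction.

Apply edit: d4 := 13/3
  d5 = 6 + d2 = 37/5
  d6 = d1 + d2 + 10 = 122/5
  d7 = d3/3 + d4 + d1 = 24
  d8 = d4 - d6 = -301/15
Walk from origin (0, 0):
  seg 1: down by d5 = 37/5 → (0, -37/5)
  seg 2: up by d7 = 24 → (0, 83/5)
  seg 3: down by d4 = 13/3 → (0, 184/15)
  seg 4: up by d7 = 24 → (0, 544/15)
  seg 5: up by d1 = 13 → (0, 739/15)
  seg 6: left by d8 = -301/15 → (301/15, 739/15)
  seg 7: left by d3 = 20 → (1/15, 739/15)
  seg 8: right by d2 = 7/5 → (22/15, 739/15)
  seg 9: down by d2 = 7/5 → (22/15, 718/15)

d5 = 37/5
d6 = 122/5
d7 = 24
d8 = -301/15
endpoint = (22/15, 718/15)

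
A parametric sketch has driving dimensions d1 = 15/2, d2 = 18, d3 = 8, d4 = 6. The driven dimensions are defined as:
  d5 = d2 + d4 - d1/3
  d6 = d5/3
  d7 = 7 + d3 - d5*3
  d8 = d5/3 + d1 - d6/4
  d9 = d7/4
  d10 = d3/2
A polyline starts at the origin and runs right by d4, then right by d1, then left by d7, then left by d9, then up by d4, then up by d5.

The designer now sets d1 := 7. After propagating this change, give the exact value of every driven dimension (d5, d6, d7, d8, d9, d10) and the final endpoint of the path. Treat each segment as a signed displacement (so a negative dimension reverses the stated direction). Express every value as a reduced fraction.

Apply edit: d1 := 7
  d5 = d2 + d4 - d1/3 = 65/3
  d6 = d5/3 = 65/9
  d7 = 7 + d3 - d5*3 = -50
  d8 = d5/3 + d1 - d6/4 = 149/12
  d9 = d7/4 = -25/2
  d10 = d3/2 = 4
Walk from origin (0, 0):
  seg 1: right by d4 = 6 → (6, 0)
  seg 2: right by d1 = 7 → (13, 0)
  seg 3: left by d7 = -50 → (63, 0)
  seg 4: left by d9 = -25/2 → (151/2, 0)
  seg 5: up by d4 = 6 → (151/2, 6)
  seg 6: up by d5 = 65/3 → (151/2, 83/3)

d5 = 65/3
d6 = 65/9
d7 = -50
d8 = 149/12
d9 = -25/2
d10 = 4
endpoint = (151/2, 83/3)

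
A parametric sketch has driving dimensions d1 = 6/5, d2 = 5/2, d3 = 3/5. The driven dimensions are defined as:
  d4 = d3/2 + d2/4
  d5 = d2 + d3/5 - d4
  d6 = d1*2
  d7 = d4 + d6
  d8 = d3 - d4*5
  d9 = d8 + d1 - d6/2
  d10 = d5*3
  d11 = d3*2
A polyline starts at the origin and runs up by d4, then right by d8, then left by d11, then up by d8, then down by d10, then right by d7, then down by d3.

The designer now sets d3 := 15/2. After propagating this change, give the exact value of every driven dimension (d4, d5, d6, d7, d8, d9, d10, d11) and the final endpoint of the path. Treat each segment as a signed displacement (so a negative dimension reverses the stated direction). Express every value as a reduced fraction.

Apply edit: d3 := 15/2
  d4 = d3/2 + d2/4 = 35/8
  d5 = d2 + d3/5 - d4 = -3/8
  d6 = d1*2 = 12/5
  d7 = d4 + d6 = 271/40
  d8 = d3 - d4*5 = -115/8
  d9 = d8 + d1 - d6/2 = -115/8
  d10 = d5*3 = -9/8
  d11 = d3*2 = 15
Walk from origin (0, 0):
  seg 1: up by d4 = 35/8 → (0, 35/8)
  seg 2: right by d8 = -115/8 → (-115/8, 35/8)
  seg 3: left by d11 = 15 → (-235/8, 35/8)
  seg 4: up by d8 = -115/8 → (-235/8, -10)
  seg 5: down by d10 = -9/8 → (-235/8, -71/8)
  seg 6: right by d7 = 271/40 → (-113/5, -71/8)
  seg 7: down by d3 = 15/2 → (-113/5, -131/8)

d4 = 35/8
d5 = -3/8
d6 = 12/5
d7 = 271/40
d8 = -115/8
d9 = -115/8
d10 = -9/8
d11 = 15
endpoint = (-113/5, -131/8)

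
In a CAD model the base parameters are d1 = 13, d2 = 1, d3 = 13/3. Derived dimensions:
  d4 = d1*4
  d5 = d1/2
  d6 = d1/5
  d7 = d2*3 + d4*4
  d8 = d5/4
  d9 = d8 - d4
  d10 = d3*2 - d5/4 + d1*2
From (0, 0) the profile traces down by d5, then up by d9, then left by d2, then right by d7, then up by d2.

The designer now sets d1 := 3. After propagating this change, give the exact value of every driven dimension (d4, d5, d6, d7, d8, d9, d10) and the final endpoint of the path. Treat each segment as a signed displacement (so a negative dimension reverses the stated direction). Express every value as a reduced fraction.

Apply edit: d1 := 3
  d4 = d1*4 = 12
  d5 = d1/2 = 3/2
  d6 = d1/5 = 3/5
  d7 = d2*3 + d4*4 = 51
  d8 = d5/4 = 3/8
  d9 = d8 - d4 = -93/8
  d10 = d3*2 - d5/4 + d1*2 = 343/24
Walk from origin (0, 0):
  seg 1: down by d5 = 3/2 → (0, -3/2)
  seg 2: up by d9 = -93/8 → (0, -105/8)
  seg 3: left by d2 = 1 → (-1, -105/8)
  seg 4: right by d7 = 51 → (50, -105/8)
  seg 5: up by d2 = 1 → (50, -97/8)

d4 = 12
d5 = 3/2
d6 = 3/5
d7 = 51
d8 = 3/8
d9 = -93/8
d10 = 343/24
endpoint = (50, -97/8)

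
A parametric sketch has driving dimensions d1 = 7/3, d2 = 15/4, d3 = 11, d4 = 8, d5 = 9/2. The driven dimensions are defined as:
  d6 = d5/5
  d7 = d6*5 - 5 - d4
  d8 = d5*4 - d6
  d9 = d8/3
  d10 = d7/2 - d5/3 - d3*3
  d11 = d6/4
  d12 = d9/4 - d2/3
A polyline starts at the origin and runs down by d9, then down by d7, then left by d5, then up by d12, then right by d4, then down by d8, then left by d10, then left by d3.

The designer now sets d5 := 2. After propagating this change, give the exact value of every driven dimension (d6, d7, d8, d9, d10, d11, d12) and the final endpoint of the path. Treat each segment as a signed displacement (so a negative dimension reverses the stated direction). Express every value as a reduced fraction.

d6 = 2/5
d7 = -11
d8 = 38/5
d9 = 38/15
d10 = -235/6
d11 = 1/10
d12 = -37/60
endpoint = (205/6, 1/4)

Apply edit: d5 := 2
  d6 = d5/5 = 2/5
  d7 = d6*5 - 5 - d4 = -11
  d8 = d5*4 - d6 = 38/5
  d9 = d8/3 = 38/15
  d10 = d7/2 - d5/3 - d3*3 = -235/6
  d11 = d6/4 = 1/10
  d12 = d9/4 - d2/3 = -37/60
Walk from origin (0, 0):
  seg 1: down by d9 = 38/15 → (0, -38/15)
  seg 2: down by d7 = -11 → (0, 127/15)
  seg 3: left by d5 = 2 → (-2, 127/15)
  seg 4: up by d12 = -37/60 → (-2, 157/20)
  seg 5: right by d4 = 8 → (6, 157/20)
  seg 6: down by d8 = 38/5 → (6, 1/4)
  seg 7: left by d10 = -235/6 → (271/6, 1/4)
  seg 8: left by d3 = 11 → (205/6, 1/4)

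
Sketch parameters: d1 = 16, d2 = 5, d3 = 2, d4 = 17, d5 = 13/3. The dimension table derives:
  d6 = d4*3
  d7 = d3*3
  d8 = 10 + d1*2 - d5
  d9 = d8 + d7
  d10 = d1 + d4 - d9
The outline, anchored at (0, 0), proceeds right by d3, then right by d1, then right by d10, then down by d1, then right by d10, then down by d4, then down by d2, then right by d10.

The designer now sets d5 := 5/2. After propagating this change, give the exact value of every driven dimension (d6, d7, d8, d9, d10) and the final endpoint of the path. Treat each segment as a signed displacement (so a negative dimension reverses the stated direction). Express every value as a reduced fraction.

d6 = 51
d7 = 6
d8 = 79/2
d9 = 91/2
d10 = -25/2
endpoint = (-39/2, -38)

Apply edit: d5 := 5/2
  d6 = d4*3 = 51
  d7 = d3*3 = 6
  d8 = 10 + d1*2 - d5 = 79/2
  d9 = d8 + d7 = 91/2
  d10 = d1 + d4 - d9 = -25/2
Walk from origin (0, 0):
  seg 1: right by d3 = 2 → (2, 0)
  seg 2: right by d1 = 16 → (18, 0)
  seg 3: right by d10 = -25/2 → (11/2, 0)
  seg 4: down by d1 = 16 → (11/2, -16)
  seg 5: right by d10 = -25/2 → (-7, -16)
  seg 6: down by d4 = 17 → (-7, -33)
  seg 7: down by d2 = 5 → (-7, -38)
  seg 8: right by d10 = -25/2 → (-39/2, -38)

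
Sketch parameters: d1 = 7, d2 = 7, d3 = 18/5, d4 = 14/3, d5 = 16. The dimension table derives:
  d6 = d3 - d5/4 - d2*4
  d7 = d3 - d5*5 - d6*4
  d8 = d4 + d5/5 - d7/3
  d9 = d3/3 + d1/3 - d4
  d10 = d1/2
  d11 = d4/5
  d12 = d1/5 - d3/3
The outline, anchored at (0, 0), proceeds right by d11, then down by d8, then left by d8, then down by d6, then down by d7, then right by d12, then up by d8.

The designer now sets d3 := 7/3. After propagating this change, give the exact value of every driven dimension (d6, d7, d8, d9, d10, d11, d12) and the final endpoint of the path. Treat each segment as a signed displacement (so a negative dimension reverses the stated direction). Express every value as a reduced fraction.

d6 = -89/3
d7 = 41
d8 = -29/5
d9 = -14/9
d10 = 7/2
d11 = 14/15
d12 = 28/45
endpoint = (331/45, -34/3)

Apply edit: d3 := 7/3
  d6 = d3 - d5/4 - d2*4 = -89/3
  d7 = d3 - d5*5 - d6*4 = 41
  d8 = d4 + d5/5 - d7/3 = -29/5
  d9 = d3/3 + d1/3 - d4 = -14/9
  d10 = d1/2 = 7/2
  d11 = d4/5 = 14/15
  d12 = d1/5 - d3/3 = 28/45
Walk from origin (0, 0):
  seg 1: right by d11 = 14/15 → (14/15, 0)
  seg 2: down by d8 = -29/5 → (14/15, 29/5)
  seg 3: left by d8 = -29/5 → (101/15, 29/5)
  seg 4: down by d6 = -89/3 → (101/15, 532/15)
  seg 5: down by d7 = 41 → (101/15, -83/15)
  seg 6: right by d12 = 28/45 → (331/45, -83/15)
  seg 7: up by d8 = -29/5 → (331/45, -34/3)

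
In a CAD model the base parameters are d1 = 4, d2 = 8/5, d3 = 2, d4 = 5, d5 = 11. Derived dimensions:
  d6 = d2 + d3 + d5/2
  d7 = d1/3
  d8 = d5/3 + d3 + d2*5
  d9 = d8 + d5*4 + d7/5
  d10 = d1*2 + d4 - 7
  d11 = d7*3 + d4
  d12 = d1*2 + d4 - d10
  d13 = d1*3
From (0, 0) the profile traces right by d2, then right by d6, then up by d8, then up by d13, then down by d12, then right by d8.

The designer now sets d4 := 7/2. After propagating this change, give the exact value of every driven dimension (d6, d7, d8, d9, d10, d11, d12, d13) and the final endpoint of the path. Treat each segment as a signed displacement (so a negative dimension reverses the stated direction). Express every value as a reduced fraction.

Apply edit: d4 := 7/2
  d6 = d2 + d3 + d5/2 = 91/10
  d7 = d1/3 = 4/3
  d8 = d5/3 + d3 + d2*5 = 41/3
  d9 = d8 + d5*4 + d7/5 = 869/15
  d10 = d1*2 + d4 - 7 = 9/2
  d11 = d7*3 + d4 = 15/2
  d12 = d1*2 + d4 - d10 = 7
  d13 = d1*3 = 12
Walk from origin (0, 0):
  seg 1: right by d2 = 8/5 → (8/5, 0)
  seg 2: right by d6 = 91/10 → (107/10, 0)
  seg 3: up by d8 = 41/3 → (107/10, 41/3)
  seg 4: up by d13 = 12 → (107/10, 77/3)
  seg 5: down by d12 = 7 → (107/10, 56/3)
  seg 6: right by d8 = 41/3 → (731/30, 56/3)

d6 = 91/10
d7 = 4/3
d8 = 41/3
d9 = 869/15
d10 = 9/2
d11 = 15/2
d12 = 7
d13 = 12
endpoint = (731/30, 56/3)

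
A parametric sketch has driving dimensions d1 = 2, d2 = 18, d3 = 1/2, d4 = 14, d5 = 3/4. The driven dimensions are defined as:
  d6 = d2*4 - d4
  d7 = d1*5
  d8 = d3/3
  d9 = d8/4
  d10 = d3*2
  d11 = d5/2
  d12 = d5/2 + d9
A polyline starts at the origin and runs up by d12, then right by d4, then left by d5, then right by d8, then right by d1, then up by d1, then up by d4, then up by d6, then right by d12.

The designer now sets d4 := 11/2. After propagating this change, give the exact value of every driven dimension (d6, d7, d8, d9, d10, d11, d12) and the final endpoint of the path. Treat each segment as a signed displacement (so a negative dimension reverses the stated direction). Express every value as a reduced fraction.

Apply edit: d4 := 11/2
  d6 = d2*4 - d4 = 133/2
  d7 = d1*5 = 10
  d8 = d3/3 = 1/6
  d9 = d8/4 = 1/24
  d10 = d3*2 = 1
  d11 = d5/2 = 3/8
  d12 = d5/2 + d9 = 5/12
Walk from origin (0, 0):
  seg 1: up by d12 = 5/12 → (0, 5/12)
  seg 2: right by d4 = 11/2 → (11/2, 5/12)
  seg 3: left by d5 = 3/4 → (19/4, 5/12)
  seg 4: right by d8 = 1/6 → (59/12, 5/12)
  seg 5: right by d1 = 2 → (83/12, 5/12)
  seg 6: up by d1 = 2 → (83/12, 29/12)
  seg 7: up by d4 = 11/2 → (83/12, 95/12)
  seg 8: up by d6 = 133/2 → (83/12, 893/12)
  seg 9: right by d12 = 5/12 → (22/3, 893/12)

d6 = 133/2
d7 = 10
d8 = 1/6
d9 = 1/24
d10 = 1
d11 = 3/8
d12 = 5/12
endpoint = (22/3, 893/12)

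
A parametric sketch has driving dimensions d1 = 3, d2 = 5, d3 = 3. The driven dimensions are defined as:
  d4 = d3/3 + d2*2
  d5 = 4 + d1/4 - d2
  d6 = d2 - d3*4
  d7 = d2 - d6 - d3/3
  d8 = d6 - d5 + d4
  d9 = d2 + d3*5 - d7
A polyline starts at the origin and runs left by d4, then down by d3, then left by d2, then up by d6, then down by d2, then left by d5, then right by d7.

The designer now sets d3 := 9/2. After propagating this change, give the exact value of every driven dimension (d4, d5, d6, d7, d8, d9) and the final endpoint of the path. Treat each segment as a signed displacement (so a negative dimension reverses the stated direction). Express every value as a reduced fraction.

Apply edit: d3 := 9/2
  d4 = d3/3 + d2*2 = 23/2
  d5 = 4 + d1/4 - d2 = -1/4
  d6 = d2 - d3*4 = -13
  d7 = d2 - d6 - d3/3 = 33/2
  d8 = d6 - d5 + d4 = -5/4
  d9 = d2 + d3*5 - d7 = 11
Walk from origin (0, 0):
  seg 1: left by d4 = 23/2 → (-23/2, 0)
  seg 2: down by d3 = 9/2 → (-23/2, -9/2)
  seg 3: left by d2 = 5 → (-33/2, -9/2)
  seg 4: up by d6 = -13 → (-33/2, -35/2)
  seg 5: down by d2 = 5 → (-33/2, -45/2)
  seg 6: left by d5 = -1/4 → (-65/4, -45/2)
  seg 7: right by d7 = 33/2 → (1/4, -45/2)

d4 = 23/2
d5 = -1/4
d6 = -13
d7 = 33/2
d8 = -5/4
d9 = 11
endpoint = (1/4, -45/2)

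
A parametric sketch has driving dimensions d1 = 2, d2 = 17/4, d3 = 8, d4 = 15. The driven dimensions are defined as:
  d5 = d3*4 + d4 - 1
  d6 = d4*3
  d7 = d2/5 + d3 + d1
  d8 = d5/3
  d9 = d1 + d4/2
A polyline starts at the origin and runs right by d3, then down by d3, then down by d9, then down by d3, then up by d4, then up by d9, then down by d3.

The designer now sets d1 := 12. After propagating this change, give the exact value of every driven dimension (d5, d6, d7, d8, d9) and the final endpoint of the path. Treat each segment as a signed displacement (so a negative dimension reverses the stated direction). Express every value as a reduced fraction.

d5 = 46
d6 = 45
d7 = 417/20
d8 = 46/3
d9 = 39/2
endpoint = (8, -9)

Apply edit: d1 := 12
  d5 = d3*4 + d4 - 1 = 46
  d6 = d4*3 = 45
  d7 = d2/5 + d3 + d1 = 417/20
  d8 = d5/3 = 46/3
  d9 = d1 + d4/2 = 39/2
Walk from origin (0, 0):
  seg 1: right by d3 = 8 → (8, 0)
  seg 2: down by d3 = 8 → (8, -8)
  seg 3: down by d9 = 39/2 → (8, -55/2)
  seg 4: down by d3 = 8 → (8, -71/2)
  seg 5: up by d4 = 15 → (8, -41/2)
  seg 6: up by d9 = 39/2 → (8, -1)
  seg 7: down by d3 = 8 → (8, -9)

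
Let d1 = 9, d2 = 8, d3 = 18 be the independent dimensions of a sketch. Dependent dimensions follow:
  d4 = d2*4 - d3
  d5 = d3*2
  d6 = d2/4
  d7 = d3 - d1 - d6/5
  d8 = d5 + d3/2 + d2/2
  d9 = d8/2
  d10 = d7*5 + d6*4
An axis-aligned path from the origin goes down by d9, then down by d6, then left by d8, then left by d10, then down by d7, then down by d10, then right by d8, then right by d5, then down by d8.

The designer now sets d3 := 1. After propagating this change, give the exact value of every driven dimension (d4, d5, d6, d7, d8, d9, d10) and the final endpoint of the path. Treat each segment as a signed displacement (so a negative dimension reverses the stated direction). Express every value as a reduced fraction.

d4 = 31
d5 = 2
d6 = 2
d7 = -42/5
d8 = 13/2
d9 = 13/4
d10 = -34
endpoint = (36, 613/20)

Apply edit: d3 := 1
  d4 = d2*4 - d3 = 31
  d5 = d3*2 = 2
  d6 = d2/4 = 2
  d7 = d3 - d1 - d6/5 = -42/5
  d8 = d5 + d3/2 + d2/2 = 13/2
  d9 = d8/2 = 13/4
  d10 = d7*5 + d6*4 = -34
Walk from origin (0, 0):
  seg 1: down by d9 = 13/4 → (0, -13/4)
  seg 2: down by d6 = 2 → (0, -21/4)
  seg 3: left by d8 = 13/2 → (-13/2, -21/4)
  seg 4: left by d10 = -34 → (55/2, -21/4)
  seg 5: down by d7 = -42/5 → (55/2, 63/20)
  seg 6: down by d10 = -34 → (55/2, 743/20)
  seg 7: right by d8 = 13/2 → (34, 743/20)
  seg 8: right by d5 = 2 → (36, 743/20)
  seg 9: down by d8 = 13/2 → (36, 613/20)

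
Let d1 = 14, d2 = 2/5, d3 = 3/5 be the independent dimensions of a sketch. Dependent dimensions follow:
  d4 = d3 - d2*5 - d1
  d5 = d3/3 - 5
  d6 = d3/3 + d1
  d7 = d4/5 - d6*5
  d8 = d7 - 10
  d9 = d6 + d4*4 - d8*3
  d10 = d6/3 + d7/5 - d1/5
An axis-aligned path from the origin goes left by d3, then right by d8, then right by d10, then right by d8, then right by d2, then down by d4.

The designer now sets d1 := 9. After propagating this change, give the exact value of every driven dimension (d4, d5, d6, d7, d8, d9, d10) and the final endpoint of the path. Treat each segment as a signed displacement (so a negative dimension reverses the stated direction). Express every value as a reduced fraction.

d4 = -52/5
d5 = -24/5
d6 = 46/5
d7 = -1202/25
d8 = -1452/25
d9 = 3546/25
d10 = -3131/375
endpoint = (-46766/375, 52/5)

Apply edit: d1 := 9
  d4 = d3 - d2*5 - d1 = -52/5
  d5 = d3/3 - 5 = -24/5
  d6 = d3/3 + d1 = 46/5
  d7 = d4/5 - d6*5 = -1202/25
  d8 = d7 - 10 = -1452/25
  d9 = d6 + d4*4 - d8*3 = 3546/25
  d10 = d6/3 + d7/5 - d1/5 = -3131/375
Walk from origin (0, 0):
  seg 1: left by d3 = 3/5 → (-3/5, 0)
  seg 2: right by d8 = -1452/25 → (-1467/25, 0)
  seg 3: right by d10 = -3131/375 → (-25136/375, 0)
  seg 4: right by d8 = -1452/25 → (-46916/375, 0)
  seg 5: right by d2 = 2/5 → (-46766/375, 0)
  seg 6: down by d4 = -52/5 → (-46766/375, 52/5)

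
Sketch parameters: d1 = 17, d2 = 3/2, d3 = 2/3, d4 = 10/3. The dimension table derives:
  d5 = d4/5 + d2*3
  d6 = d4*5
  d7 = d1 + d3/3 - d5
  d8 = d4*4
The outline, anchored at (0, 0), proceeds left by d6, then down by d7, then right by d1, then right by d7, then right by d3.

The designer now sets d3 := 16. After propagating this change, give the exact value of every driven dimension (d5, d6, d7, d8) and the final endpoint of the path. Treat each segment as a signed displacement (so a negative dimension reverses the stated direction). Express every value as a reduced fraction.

Apply edit: d3 := 16
  d5 = d4/5 + d2*3 = 31/6
  d6 = d4*5 = 50/3
  d7 = d1 + d3/3 - d5 = 103/6
  d8 = d4*4 = 40/3
Walk from origin (0, 0):
  seg 1: left by d6 = 50/3 → (-50/3, 0)
  seg 2: down by d7 = 103/6 → (-50/3, -103/6)
  seg 3: right by d1 = 17 → (1/3, -103/6)
  seg 4: right by d7 = 103/6 → (35/2, -103/6)
  seg 5: right by d3 = 16 → (67/2, -103/6)

d5 = 31/6
d6 = 50/3
d7 = 103/6
d8 = 40/3
endpoint = (67/2, -103/6)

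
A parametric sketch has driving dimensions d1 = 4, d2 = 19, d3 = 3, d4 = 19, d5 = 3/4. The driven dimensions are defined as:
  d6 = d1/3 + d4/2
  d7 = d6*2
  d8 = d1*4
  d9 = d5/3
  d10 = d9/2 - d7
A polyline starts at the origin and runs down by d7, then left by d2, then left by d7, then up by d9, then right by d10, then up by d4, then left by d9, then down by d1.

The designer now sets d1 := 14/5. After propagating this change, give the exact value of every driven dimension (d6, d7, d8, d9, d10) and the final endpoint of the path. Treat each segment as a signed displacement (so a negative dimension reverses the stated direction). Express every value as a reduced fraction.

Apply edit: d1 := 14/5
  d6 = d1/3 + d4/2 = 313/30
  d7 = d6*2 = 313/15
  d8 = d1*4 = 56/5
  d9 = d5/3 = 1/4
  d10 = d9/2 - d7 = -2489/120
Walk from origin (0, 0):
  seg 1: down by d7 = 313/15 → (0, -313/15)
  seg 2: left by d2 = 19 → (-19, -313/15)
  seg 3: left by d7 = 313/15 → (-598/15, -313/15)
  seg 4: up by d9 = 1/4 → (-598/15, -1237/60)
  seg 5: right by d10 = -2489/120 → (-7273/120, -1237/60)
  seg 6: up by d4 = 19 → (-7273/120, -97/60)
  seg 7: left by d9 = 1/4 → (-7303/120, -97/60)
  seg 8: down by d1 = 14/5 → (-7303/120, -53/12)

d6 = 313/30
d7 = 313/15
d8 = 56/5
d9 = 1/4
d10 = -2489/120
endpoint = (-7303/120, -53/12)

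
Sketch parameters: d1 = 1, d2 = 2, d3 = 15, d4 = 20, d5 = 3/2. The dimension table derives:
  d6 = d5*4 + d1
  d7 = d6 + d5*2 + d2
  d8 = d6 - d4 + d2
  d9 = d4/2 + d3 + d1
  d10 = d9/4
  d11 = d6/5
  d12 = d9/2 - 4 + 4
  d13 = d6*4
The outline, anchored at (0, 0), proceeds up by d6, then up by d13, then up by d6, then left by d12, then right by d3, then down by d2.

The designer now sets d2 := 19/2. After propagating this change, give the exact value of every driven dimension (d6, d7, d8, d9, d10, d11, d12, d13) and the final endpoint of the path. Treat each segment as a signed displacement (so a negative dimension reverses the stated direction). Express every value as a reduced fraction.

d6 = 7
d7 = 39/2
d8 = -7/2
d9 = 26
d10 = 13/2
d11 = 7/5
d12 = 13
d13 = 28
endpoint = (2, 65/2)

Apply edit: d2 := 19/2
  d6 = d5*4 + d1 = 7
  d7 = d6 + d5*2 + d2 = 39/2
  d8 = d6 - d4 + d2 = -7/2
  d9 = d4/2 + d3 + d1 = 26
  d10 = d9/4 = 13/2
  d11 = d6/5 = 7/5
  d12 = d9/2 - 4 + 4 = 13
  d13 = d6*4 = 28
Walk from origin (0, 0):
  seg 1: up by d6 = 7 → (0, 7)
  seg 2: up by d13 = 28 → (0, 35)
  seg 3: up by d6 = 7 → (0, 42)
  seg 4: left by d12 = 13 → (-13, 42)
  seg 5: right by d3 = 15 → (2, 42)
  seg 6: down by d2 = 19/2 → (2, 65/2)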